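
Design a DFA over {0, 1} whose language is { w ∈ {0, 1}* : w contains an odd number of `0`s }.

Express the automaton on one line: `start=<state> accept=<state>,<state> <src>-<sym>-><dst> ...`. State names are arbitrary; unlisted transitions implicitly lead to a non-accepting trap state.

Keep the running count of `0`s modulo 2: each `0` advances along the cycle S0 → S1 → S0 while other symbols loop. Accept at S1.
With 2 states:
        0   1  
>  S0   S1  S0 
 * S1   S0  S1 
(> = start, * = accepting)

start=S0 accept=S1 S0-0->S1 S0-1->S0 S1-0->S0 S1-1->S1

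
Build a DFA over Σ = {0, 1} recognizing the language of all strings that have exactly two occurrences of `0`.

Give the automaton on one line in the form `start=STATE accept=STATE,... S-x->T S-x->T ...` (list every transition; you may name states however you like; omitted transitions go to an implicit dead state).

start=q0 accept=q2 q0-0->q1 q0-1->q0 q1-0->q2 q1-1->q1 q2-0->q3 q2-1->q2 q3-0->q3 q3-1->q3

Count `0`s, saturating at 3: states q0 through q2 mean 0 through 2 `0`s seen; q3 means more than 2. Each `0` increments (capped at q3); other symbols loop. Accept from {q2}.
4 states suffice.
        0   1  
>  q0   q1  q0 
   q1   q2  q1 
 * q2   q3  q2 
   q3   q3  q3 
(> = start, * = accepting)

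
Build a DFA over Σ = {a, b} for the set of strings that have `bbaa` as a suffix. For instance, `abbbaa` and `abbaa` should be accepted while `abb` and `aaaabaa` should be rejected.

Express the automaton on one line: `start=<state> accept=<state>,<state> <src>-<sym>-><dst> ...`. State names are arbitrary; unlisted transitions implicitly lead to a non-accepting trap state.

Remember how much of `bbaa` the current input suffix matches. State s0 means no match yet; s1 means the last symbol is `b`; s2 means the last 2 symbols are `bb`; s3 means the last 3 symbols are `bba`; s4 means the last 4 symbols are `bbaa`. Only s4 accepts. On a mismatch, fall back to the longest proper suffix that is still a prefix of `bbaa`.
        a   b  
>  s0   s0  s1 
   s1   s0  s2 
   s2   s3  s2 
   s3   s4  s1 
 * s4   s0  s1 
(> = start, * = accepting)

start=s0 accept=s4 s0-a->s0 s0-b->s1 s1-a->s0 s1-b->s2 s2-a->s3 s2-b->s2 s3-a->s4 s3-b->s1 s4-a->s0 s4-b->s1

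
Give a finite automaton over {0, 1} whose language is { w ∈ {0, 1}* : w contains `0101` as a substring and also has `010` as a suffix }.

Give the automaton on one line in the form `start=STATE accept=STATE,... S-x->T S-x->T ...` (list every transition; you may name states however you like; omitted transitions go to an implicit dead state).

Run two small machines in parallel and take their product. One (5 states) tracks whether and how much of `0101` has been seen; the other (4 states) tracks how much of the suffix `010` has currently been matched. Each combined state is a pair, one component from each; accept when both components accept.
An 8-state machine:
        0   1  
>  q0   q1  q0 
   q1   q1  q2 
   q2   q3  q0 
   q3   q1  q4 
   q4   q5  q6 
 * q5   q7  q4 
   q6   q7  q6 
   q7   q7  q4 
(> = start, * = accepting)

start=q0 accept=q5 q0-0->q1 q0-1->q0 q1-0->q1 q1-1->q2 q2-0->q3 q2-1->q0 q3-0->q1 q3-1->q4 q4-0->q5 q4-1->q6 q5-0->q7 q5-1->q4 q6-0->q7 q6-1->q6 q7-0->q7 q7-1->q4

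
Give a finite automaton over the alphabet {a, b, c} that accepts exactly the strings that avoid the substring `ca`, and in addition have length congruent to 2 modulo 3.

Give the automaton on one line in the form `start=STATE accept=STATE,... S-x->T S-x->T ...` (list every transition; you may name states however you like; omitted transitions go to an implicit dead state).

start=q0 accept=q3,q4 q0-a->q1 q0-b->q1 q0-c->q2 q1-a->q3 q1-b->q3 q1-c->q4 q2-a->q5 q2-b->q3 q2-c->q4 q3-a->q0 q3-b->q0 q3-c->q6 q4-a->q7 q4-b->q0 q4-c->q6 q5-a->q7 q5-b->q7 q5-c->q7 q6-a->q8 q6-b->q1 q6-c->q2 q7-a->q8 q7-b->q8 q7-c->q8 q8-a->q5 q8-b->q5 q8-c->q5

Build one automaton per condition and run them in lockstep. One (3 states) tracks partial matches of the forbidden pattern `ca`; the other (3 states) tracks the input length modulo 3. Each combined state is a pair, one component from each; accept when both components accept.
        a   b   c  
>  q0   q1  q1  q2 
   q1   q3  q3  q4 
   q2   q5  q3  q4 
 * q3   q0  q0  q6 
 * q4   q7  q0  q6 
   q5   q7  q7  q7 
   q6   q8  q1  q2 
   q7   q8  q8  q8 
   q8   q5  q5  q5 
(> = start, * = accepting)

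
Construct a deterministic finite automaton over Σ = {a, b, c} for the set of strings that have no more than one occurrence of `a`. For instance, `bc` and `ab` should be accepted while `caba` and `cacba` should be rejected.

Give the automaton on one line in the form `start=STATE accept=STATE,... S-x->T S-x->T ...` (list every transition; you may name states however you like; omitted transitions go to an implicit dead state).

Only the number of `a`s matters, and only up to 2. Make a chain S0 → S1 → S2 advanced by each `a` (with S2 absorbing); every other symbol self-loops. The accepting set is {S0, S1}.
A 3-state machine:
        a   b   c  
>* S0   S1  S0  S0 
 * S1   S2  S1  S1 
   S2   S2  S2  S2 
(> = start, * = accepting)

start=S0 accept=S0,S1 S0-a->S1 S0-b->S0 S0-c->S0 S1-a->S2 S1-b->S1 S1-c->S1 S2-a->S2 S2-b->S2 S2-c->S2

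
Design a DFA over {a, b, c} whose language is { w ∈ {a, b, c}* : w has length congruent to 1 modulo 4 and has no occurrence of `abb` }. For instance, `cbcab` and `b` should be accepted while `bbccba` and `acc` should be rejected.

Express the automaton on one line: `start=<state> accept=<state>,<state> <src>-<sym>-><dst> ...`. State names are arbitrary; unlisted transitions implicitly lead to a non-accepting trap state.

Handle the two conditions separately and then intersect. The first has 4 states tracking the input length modulo 4; the second has 4 states tracking partial matches of the forbidden pattern `abb`. A product state is a pair (one from each), accepting exactly when both do. Equivalent product states are then merged.
With 13 states:
          a    b    c  
>  s0     s1   s2   s2 
 * s1     s3   s4   s5 
 * s2     s3   s5   s5 
   s3     s6   s7   s8 
   s4     s6   s9   s8 
   s5     s6   s8   s8 
   s6    s10  s11   s0 
   s7    s10   s9   s0 
   s8    s10   s0   s0 
   s9     s9   s9   s9 
   s10    s1  s12   s2 
   s11    s1   s9   s2 
 * s12    s3   s9   s5 
(> = start, * = accepting)

start=s0 accept=s1,s2,s12 s0-a->s1 s0-b->s2 s0-c->s2 s1-a->s3 s1-b->s4 s1-c->s5 s2-a->s3 s2-b->s5 s2-c->s5 s3-a->s6 s3-b->s7 s3-c->s8 s4-a->s6 s4-b->s9 s4-c->s8 s5-a->s6 s5-b->s8 s5-c->s8 s6-a->s10 s6-b->s11 s6-c->s0 s7-a->s10 s7-b->s9 s7-c->s0 s8-a->s10 s8-b->s0 s8-c->s0 s9-a->s9 s9-b->s9 s9-c->s9 s10-a->s1 s10-b->s12 s10-c->s2 s11-a->s1 s11-b->s9 s11-c->s2 s12-a->s3 s12-b->s9 s12-c->s5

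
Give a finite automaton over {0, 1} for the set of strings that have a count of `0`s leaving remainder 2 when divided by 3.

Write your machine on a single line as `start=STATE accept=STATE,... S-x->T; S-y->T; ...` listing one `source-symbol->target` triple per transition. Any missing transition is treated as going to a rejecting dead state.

Keep the running count of `0`s modulo 3: each `0` advances along the cycle A → B → C → A while other symbols loop. Accept at C.
A 3-state machine:
       0  1 
>  A   B  A 
   B   C  B 
 * C   A  C 
(> = start, * = accepting)

start=A; accept=C; A-0->B; A-1->A; B-0->C; B-1->B; C-0->A; C-1->C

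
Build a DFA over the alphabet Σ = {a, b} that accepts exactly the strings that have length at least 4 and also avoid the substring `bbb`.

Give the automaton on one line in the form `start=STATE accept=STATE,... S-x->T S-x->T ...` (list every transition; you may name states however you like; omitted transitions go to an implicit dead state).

start=q0 accept=q10,q11,q12,q14,q15,q16 q0-a->q1 q0-b->q2 q1-a->q3 q1-b->q4 q2-a->q3 q2-b->q5 q3-a->q6 q3-b->q7 q4-a->q6 q4-b->q8 q5-a->q6 q5-b->q9 q6-a->q10 q6-b->q11 q7-a->q10 q7-b->q12 q8-a->q10 q8-b->q13 q9-a->q13 q9-b->q13 q10-a->q14 q10-b->q15 q11-a->q14 q11-b->q16 q12-a->q14 q12-b->q17 q13-a->q17 q13-b->q17 q14-a->q14 q14-b->q15 q15-a->q14 q15-b->q16 q16-a->q14 q16-b->q17 q17-a->q17 q17-b->q17

Build one automaton per condition and run them in lockstep. One (6 states) tracks the input length, saturating at 5; the other (4 states) tracks partial matches of the forbidden pattern `bbb`. Each combined state is a pair, one component from each; accept when both components accept.
          a    b  
>  q0     q1   q2 
   q1     q3   q4 
   q2     q3   q5 
   q3     q6   q7 
   q4     q6   q8 
   q5     q6   q9 
   q6    q10  q11 
   q7    q10  q12 
   q8    q10  q13 
   q9    q13  q13 
 * q10   q14  q15 
 * q11   q14  q16 
 * q12   q14  q17 
   q13   q17  q17 
 * q14   q14  q15 
 * q15   q14  q16 
 * q16   q14  q17 
   q17   q17  q17 
(> = start, * = accepting)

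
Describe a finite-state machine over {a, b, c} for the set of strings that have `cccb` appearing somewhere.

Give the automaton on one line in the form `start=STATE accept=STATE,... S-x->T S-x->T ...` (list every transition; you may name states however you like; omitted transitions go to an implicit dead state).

start=s0 accept=s4 s0-a->s0 s0-b->s0 s0-c->s1 s1-a->s0 s1-b->s0 s1-c->s2 s2-a->s0 s2-b->s0 s2-c->s3 s3-a->s0 s3-b->s4 s3-c->s3 s4-a->s4 s4-b->s4 s4-c->s4

States s0..s3 record the length of the longest prefix of `cccb` that matches the current input suffix. Reaching s4 means `cccb` has been seen, and we stay there forever. Accept from s4.
5 states suffice.
        a   b   c  
>  s0   s0  s0  s1 
   s1   s0  s0  s2 
   s2   s0  s0  s3 
   s3   s0  s4  s3 
 * s4   s4  s4  s4 
(> = start, * = accepting)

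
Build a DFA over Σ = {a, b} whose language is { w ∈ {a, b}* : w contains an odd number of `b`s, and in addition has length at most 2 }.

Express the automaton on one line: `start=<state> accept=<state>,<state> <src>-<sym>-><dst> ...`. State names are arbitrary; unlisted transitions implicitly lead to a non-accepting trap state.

start=s0 accept=s2,s4 s0-a->s1 s0-b->s2 s1-a->s3 s1-b->s4 s2-a->s4 s2-b->s3 s3-a->s5 s3-b->s6 s4-a->s6 s4-b->s5 s5-a->s5 s5-b->s6 s6-a->s6 s6-b->s5

Build one automaton per condition and run them in lockstep. One (2 states) tracks the count of `b`s modulo 2; the other (4 states) tracks the input length, saturating at 3. Each combined state is a pair, one component from each; accept when both components accept.
With 7 states:
        a   b  
>  s0   s1  s2 
   s1   s3  s4 
 * s2   s4  s3 
   s3   s5  s6 
 * s4   s6  s5 
   s5   s5  s6 
   s6   s6  s5 
(> = start, * = accepting)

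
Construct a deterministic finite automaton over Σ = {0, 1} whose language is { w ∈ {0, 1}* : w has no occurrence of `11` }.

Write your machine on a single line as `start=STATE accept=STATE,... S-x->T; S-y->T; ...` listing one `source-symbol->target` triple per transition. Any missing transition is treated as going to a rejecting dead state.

This is the complement of 'contains `11`'. Use the same substring-matching states — s0 through s2 holding how much of `11` has just been matched — but flip the accepting set: everything except the trap s2 accepts.
With 3 states:
        0   1  
>* s0   s0  s1 
 * s1   s0  s2 
   s2   s2  s2 
(> = start, * = accepting)

start=s0; accept=s0,s1; s0-0->s0; s0-1->s1; s1-0->s0; s1-1->s2; s2-0->s2; s2-1->s2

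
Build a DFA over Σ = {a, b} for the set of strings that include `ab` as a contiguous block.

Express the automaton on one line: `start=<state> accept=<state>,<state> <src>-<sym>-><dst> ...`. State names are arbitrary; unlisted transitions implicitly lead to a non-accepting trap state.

States s0..s1 record the length of the longest prefix of `ab` that matches the current input suffix. Reaching s2 means `ab` has been seen, and we stay there forever. Accept from s2.
        a   b  
>  s0   s1  s0 
   s1   s1  s2 
 * s2   s2  s2 
(> = start, * = accepting)

start=s0 accept=s2 s0-a->s1 s0-b->s0 s1-a->s1 s1-b->s2 s2-a->s2 s2-b->s2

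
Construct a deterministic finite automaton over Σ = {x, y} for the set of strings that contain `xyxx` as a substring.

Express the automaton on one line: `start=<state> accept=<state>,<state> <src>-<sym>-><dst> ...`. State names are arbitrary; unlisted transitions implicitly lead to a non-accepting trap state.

start=S0 accept=S4 S0-x->S1 S0-y->S0 S1-x->S1 S1-y->S2 S2-x->S3 S2-y->S0 S3-x->S4 S3-y->S2 S4-x->S4 S4-y->S4

Track how much of `xyxx` has been matched so far: state S0 is no progress, S4 is the absorbing accept state reached once `xyxx` has occurred. Intermediate states record partial matches; on a mismatch, fall back to the longest reusable overlap.
        x   y  
>  S0   S1  S0 
   S1   S1  S2 
   S2   S3  S0 
   S3   S4  S2 
 * S4   S4  S4 
(> = start, * = accepting)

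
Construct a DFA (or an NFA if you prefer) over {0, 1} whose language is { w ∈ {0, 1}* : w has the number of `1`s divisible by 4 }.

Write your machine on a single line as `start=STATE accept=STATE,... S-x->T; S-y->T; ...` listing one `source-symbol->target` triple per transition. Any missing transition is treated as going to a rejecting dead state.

The only thing that matters is how many `1`s have appeared, reduced mod 4. Use one state per residue: s0 for 0, …, s3 for 3. Reading `1` moves to the next residue; anything else stays put. s0 is accepting.
A 4-state machine:
        0   1  
>* s0   s0  s1 
   s1   s1  s2 
   s2   s2  s3 
   s3   s3  s0 
(> = start, * = accepting)

start=s0; accept=s0; s0-0->s0; s0-1->s1; s1-0->s1; s1-1->s2; s2-0->s2; s2-1->s3; s3-0->s3; s3-1->s0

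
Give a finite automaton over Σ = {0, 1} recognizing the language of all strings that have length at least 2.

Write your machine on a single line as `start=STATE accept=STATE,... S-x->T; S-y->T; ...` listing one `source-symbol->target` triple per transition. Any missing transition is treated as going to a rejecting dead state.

We only need to distinguish lengths 0, 1, …, 2, and '>2'. Chain A → B → C → D on every symbol, with D looping. Accepting states: {C, D}.
A 4-state machine:
       0  1 
>  A   B  B 
   B   C  C 
 * C   D  D 
 * D   D  D 
(> = start, * = accepting)

start=A; accept=C,D; A-0->B; A-1->B; B-0->C; B-1->C; C-0->D; C-1->D; D-0->D; D-1->D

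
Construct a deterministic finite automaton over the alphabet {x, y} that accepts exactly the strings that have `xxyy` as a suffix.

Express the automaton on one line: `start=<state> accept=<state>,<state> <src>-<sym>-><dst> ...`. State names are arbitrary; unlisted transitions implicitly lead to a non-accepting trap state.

Let each state record the length of the longest suffix of the input read so far that is also a prefix of `xxyy`. S1 means the last symbol is `x`; S2 means the last 2 symbols are `xx`; S3 means the last 3 symbols are `xxy`; S4 means the last 4 symbols are `xxyy`. Accept only at S4, where the string currently ends in `xxyy`.
        x   y  
>  S0   S1  S0 
   S1   S2  S0 
   S2   S2  S3 
   S3   S1  S4 
 * S4   S1  S0 
(> = start, * = accepting)

start=S0 accept=S4 S0-x->S1 S0-y->S0 S1-x->S2 S1-y->S0 S2-x->S2 S2-y->S3 S3-x->S1 S3-y->S4 S4-x->S1 S4-y->S0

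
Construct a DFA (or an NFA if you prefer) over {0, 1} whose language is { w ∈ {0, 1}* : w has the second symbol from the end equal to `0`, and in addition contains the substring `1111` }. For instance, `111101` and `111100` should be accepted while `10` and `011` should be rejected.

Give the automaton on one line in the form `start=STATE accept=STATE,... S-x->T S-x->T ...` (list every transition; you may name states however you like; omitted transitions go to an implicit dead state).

Run two small machines in parallel and take their product. One (7 states) tracks the last 2 symbols read; the other (5 states) tracks whether and how much of `1111` has been seen. Each combined state is a pair, one component from each; accept when both components accept. Minimizing collapses redundant product states.
8 states suffice.
        0   1  
>  q0   q0  q1 
   q1   q0  q2 
   q2   q0  q3 
   q3   q0  q4 
   q4   q5  q4 
   q5   q6  q7 
 * q6   q6  q7 
 * q7   q5  q4 
(> = start, * = accepting)

start=q0 accept=q6,q7 q0-0->q0 q0-1->q1 q1-0->q0 q1-1->q2 q2-0->q0 q2-1->q3 q3-0->q0 q3-1->q4 q4-0->q5 q4-1->q4 q5-0->q6 q5-1->q7 q6-0->q6 q6-1->q7 q7-0->q5 q7-1->q4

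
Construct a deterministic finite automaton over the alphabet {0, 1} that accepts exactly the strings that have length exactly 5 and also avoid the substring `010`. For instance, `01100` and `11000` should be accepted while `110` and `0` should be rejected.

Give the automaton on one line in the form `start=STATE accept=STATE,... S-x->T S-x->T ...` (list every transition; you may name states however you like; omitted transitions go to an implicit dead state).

Build one automaton per condition and run them in lockstep. One (7 states) tracks the input length, saturating at 6; the other (4 states) tracks partial matches of the forbidden pattern `010`. Each combined state is a pair, one component from each; accept when both components accept.
          0    1  
>  q0     q1   q2 
   q1     q3   q4 
   q2     q3   q5 
   q3     q6   q7 
   q4     q8   q9 
   q5     q6   q9 
   q6    q10  q11 
   q7    q12  q13 
   q8    q12  q12 
   q9    q10  q13 
   q10   q14  q15 
   q11   q16  q17 
   q12   q16  q16 
   q13   q14  q17 
 * q14   q18  q19 
 * q15   q20  q21 
   q16   q20  q20 
 * q17   q18  q21 
   q18   q18  q19 
   q19   q20  q21 
   q20   q20  q20 
   q21   q18  q21 
(> = start, * = accepting)

start=q0 accept=q14,q15,q17 q0-0->q1 q0-1->q2 q1-0->q3 q1-1->q4 q2-0->q3 q2-1->q5 q3-0->q6 q3-1->q7 q4-0->q8 q4-1->q9 q5-0->q6 q5-1->q9 q6-0->q10 q6-1->q11 q7-0->q12 q7-1->q13 q8-0->q12 q8-1->q12 q9-0->q10 q9-1->q13 q10-0->q14 q10-1->q15 q11-0->q16 q11-1->q17 q12-0->q16 q12-1->q16 q13-0->q14 q13-1->q17 q14-0->q18 q14-1->q19 q15-0->q20 q15-1->q21 q16-0->q20 q16-1->q20 q17-0->q18 q17-1->q21 q18-0->q18 q18-1->q19 q19-0->q20 q19-1->q21 q20-0->q20 q20-1->q20 q21-0->q18 q21-1->q21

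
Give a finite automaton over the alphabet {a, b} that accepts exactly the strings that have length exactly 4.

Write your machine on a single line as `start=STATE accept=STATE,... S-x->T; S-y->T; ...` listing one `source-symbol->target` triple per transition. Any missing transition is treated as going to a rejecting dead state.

We only need to distinguish lengths 0, 1, …, 4, and '>4'. Chain q0 → q1 → q2 → q3 → q4 → q5 on every symbol, with q5 looping. Accepting states: {q4}.
6 states suffice.
        a   b  
>  q0   q1  q1 
   q1   q2  q2 
   q2   q3  q3 
   q3   q4  q4 
 * q4   q5  q5 
   q5   q5  q5 
(> = start, * = accepting)

start=q0; accept=q4; q0-a->q1; q0-b->q1; q1-a->q2; q1-b->q2; q2-a->q3; q2-b->q3; q3-a->q4; q3-b->q4; q4-a->q5; q4-b->q5; q5-a->q5; q5-b->q5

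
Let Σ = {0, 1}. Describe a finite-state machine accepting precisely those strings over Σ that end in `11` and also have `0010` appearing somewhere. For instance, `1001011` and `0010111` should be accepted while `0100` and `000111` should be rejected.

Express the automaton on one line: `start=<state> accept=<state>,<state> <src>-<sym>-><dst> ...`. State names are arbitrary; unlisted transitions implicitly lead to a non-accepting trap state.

start=A accept=G A-0->B A-1->A B-0->C B-1->A C-0->C C-1->D D-0->E D-1->A E-0->E E-1->F F-0->E F-1->G G-0->E G-1->G

Run two small machines in parallel and take their product. One (3 states) tracks how much of the suffix `11` has currently been matched; the other (5 states) tracks whether and how much of `0010` has been seen. Each combined state is a pair, one component from each; accept when both components accept. Minimizing collapses redundant product states.
A 7-state machine:
       0  1 
>  A   B  A 
   B   C  A 
   C   C  D 
   D   E  A 
   E   E  F 
   F   E  G 
 * G   E  G 
(> = start, * = accepting)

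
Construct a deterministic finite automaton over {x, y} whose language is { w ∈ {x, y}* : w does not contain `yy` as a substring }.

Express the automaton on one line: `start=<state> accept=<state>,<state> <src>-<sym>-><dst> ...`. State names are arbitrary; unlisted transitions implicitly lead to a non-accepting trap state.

start=A accept=A,B A-x->A A-y->B B-x->A B-y->C C-x->C C-y->C

Track partial matches of the forbidden pattern `yy`. State C is a dead state reached once `yy` has occurred; every other state accepts. A means no part of `yy` is currently matched.
A 3-state machine:
       x  y 
>* A   A  B 
 * B   A  C 
   C   C  C 
(> = start, * = accepting)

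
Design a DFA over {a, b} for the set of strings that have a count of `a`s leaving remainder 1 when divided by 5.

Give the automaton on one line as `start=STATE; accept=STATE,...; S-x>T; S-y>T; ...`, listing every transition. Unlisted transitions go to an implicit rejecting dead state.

The only thing that matters is how many `a`s have appeared, reduced mod 5. Use one state per residue: s0 for 0, …, s4 for 4. Reading `a` moves to the next residue; anything else stays put. s1 is accepting.
5 states suffice.
        a   b  
>  s0   s1  s0 
 * s1   s2  s1 
   s2   s3  s2 
   s3   s4  s3 
   s4   s0  s4 
(> = start, * = accepting)

start=s0; accept=s1; s0-a>s1; s0-b>s0; s1-a>s2; s1-b>s1; s2-a>s3; s2-b>s2; s3-a>s4; s3-b>s3; s4-a>s0; s4-b>s4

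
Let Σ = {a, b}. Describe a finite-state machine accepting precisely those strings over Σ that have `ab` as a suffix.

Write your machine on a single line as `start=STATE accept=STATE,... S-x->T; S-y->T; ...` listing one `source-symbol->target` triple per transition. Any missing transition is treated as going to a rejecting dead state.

start=s0; accept=s2; s0-a->s1; s0-b->s0; s1-a->s1; s1-b->s2; s2-a->s1; s2-b->s0

Remember how much of `ab` the current input suffix matches. State s0 means no match yet; s1 means the last symbol is `a`; s2 means the last 2 symbols are `ab`. Only s2 accepts. On a mismatch, fall back to the longest proper suffix that is still a prefix of `ab`.
A 3-state machine:
        a   b  
>  s0   s1  s0 
   s1   s1  s2 
 * s2   s1  s0 
(> = start, * = accepting)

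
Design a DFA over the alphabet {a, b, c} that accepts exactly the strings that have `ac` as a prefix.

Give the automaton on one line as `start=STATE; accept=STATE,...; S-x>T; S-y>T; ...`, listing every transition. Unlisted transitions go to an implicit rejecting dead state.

Walk along `ac` while the input agrees: from S0 take `a` to S1, and so on. Any deviation drops to the rejecting sink S3. Once S2 is reached the prefix is confirmed and every continuation is accepted.
A 4-state machine:
        a   b   c  
>  S0   S1  S3  S3 
   S1   S3  S3  S2 
 * S2   S2  S2  S2 
   S3   S3  S3  S3 
(> = start, * = accepting)

start=S0; accept=S2; S0-a>S1; S0-b>S3; S0-c>S3; S1-a>S3; S1-b>S3; S1-c>S2; S2-a>S2; S2-b>S2; S2-c>S2; S3-a>S3; S3-b>S3; S3-c>S3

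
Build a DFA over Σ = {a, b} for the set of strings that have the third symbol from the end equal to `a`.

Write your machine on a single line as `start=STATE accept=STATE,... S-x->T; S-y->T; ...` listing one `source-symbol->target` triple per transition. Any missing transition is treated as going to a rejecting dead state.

start=q0; accept=q7,q8,q9,q10; q0-a->q1; q0-b->q2; q1-a->q3; q1-b->q4; q2-a->q5; q2-b->q6; q3-a->q7; q3-b->q8; q4-a->q9; q4-b->q10; q5-a->q11; q5-b->q12; q6-a->q13; q6-b->q14; q7-a->q7; q7-b->q8; q8-a->q9; q8-b->q10; q9-a->q11; q9-b->q12; q10-a->q13; q10-b->q14; q11-a->q7; q11-b->q8; q12-a->q9; q12-b->q10; q13-a->q11; q13-b->q12; q14-a->q13; q14-b->q14

Because acceptance depends on a position counted from the end, the machine has to buffer the most recent 3 symbols. Make each state the string of the last up-to-3 symbols read; on input `x` shift the window left and append `x`. Accept when the buffered window has length 3 and begins with `a`.
With 15 states:
          a    b  
>  q0     q1   q2 
   q1     q3   q4 
   q2     q5   q6 
   q3     q7   q8 
   q4     q9  q10 
   q5    q11  q12 
   q6    q13  q14 
 * q7     q7   q8 
 * q8     q9  q10 
 * q9    q11  q12 
 * q10   q13  q14 
   q11    q7   q8 
   q12    q9  q10 
   q13   q11  q12 
   q14   q13  q14 
(> = start, * = accepting)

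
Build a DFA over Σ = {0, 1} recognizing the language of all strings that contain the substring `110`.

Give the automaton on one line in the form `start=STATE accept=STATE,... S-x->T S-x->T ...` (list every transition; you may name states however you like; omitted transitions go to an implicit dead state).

start=S0 accept=S3 S0-0->S0 S0-1->S1 S1-0->S0 S1-1->S2 S2-0->S3 S2-1->S2 S3-0->S3 S3-1->S3

States S0..S2 record the length of the longest prefix of `110` that matches the current input suffix. Reaching S3 means `110` has been seen, and we stay there forever. Accept from S3.
A 4-state machine:
        0   1  
>  S0   S0  S1 
   S1   S0  S2 
   S2   S3  S2 
 * S3   S3  S3 
(> = start, * = accepting)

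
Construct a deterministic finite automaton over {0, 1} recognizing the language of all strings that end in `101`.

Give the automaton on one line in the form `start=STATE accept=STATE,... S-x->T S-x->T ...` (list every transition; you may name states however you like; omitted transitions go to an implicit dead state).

start=s0 accept=s3 s0-0->s0 s0-1->s1 s1-0->s2 s1-1->s1 s2-0->s0 s2-1->s3 s3-0->s2 s3-1->s1

Let each state record the length of the longest suffix of the input read so far that is also a prefix of `101`. s1 means the last symbol is `1`; s2 means the last 2 symbols are `10`; s3 means the last 3 symbols are `101`. Accept only at s3, where the string currently ends in `101`.
With 4 states:
        0   1  
>  s0   s0  s1 
   s1   s2  s1 
   s2   s0  s3 
 * s3   s2  s1 
(> = start, * = accepting)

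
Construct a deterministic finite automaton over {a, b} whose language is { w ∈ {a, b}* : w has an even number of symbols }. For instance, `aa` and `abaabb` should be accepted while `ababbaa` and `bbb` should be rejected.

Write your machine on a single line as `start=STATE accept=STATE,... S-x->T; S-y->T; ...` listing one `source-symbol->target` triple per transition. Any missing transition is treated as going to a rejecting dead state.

Only the length mod 2 matters, so use a 2-cycle: from any state, every input symbol moves to the next state, wrapping q1 back to q0. Mark q0 accepting.
A 2-state machine:
        a   b  
>* q0   q1  q1 
   q1   q0  q0 
(> = start, * = accepting)

start=q0; accept=q0; q0-a->q1; q0-b->q1; q1-a->q0; q1-b->q0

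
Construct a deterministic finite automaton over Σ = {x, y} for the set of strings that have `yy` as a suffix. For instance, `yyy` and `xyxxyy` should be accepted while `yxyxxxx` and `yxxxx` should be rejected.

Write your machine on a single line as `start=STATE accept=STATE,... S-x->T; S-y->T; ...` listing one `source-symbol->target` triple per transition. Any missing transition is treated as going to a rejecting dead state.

Remember how much of `yy` the current input suffix matches. State q0 means no match yet; q1 means the last symbol is `y`; q2 means the last 2 symbols are `yy`. Only q2 accepts. On a mismatch, fall back to the longest proper suffix that is still a prefix of `yy`.
        x   y  
>  q0   q0  q1 
   q1   q0  q2 
 * q2   q0  q2 
(> = start, * = accepting)

start=q0; accept=q2; q0-x->q0; q0-y->q1; q1-x->q0; q1-y->q2; q2-x->q0; q2-y->q2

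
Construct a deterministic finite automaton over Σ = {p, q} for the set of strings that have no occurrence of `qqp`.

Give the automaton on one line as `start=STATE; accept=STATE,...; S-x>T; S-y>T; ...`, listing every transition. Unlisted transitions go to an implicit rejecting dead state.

This is the complement of 'contains `qqp`'. Use the same substring-matching states — S0 through S3 holding how much of `qqp` has just been matched — but flip the accepting set: everything except the trap S3 accepts.
4 states suffice.
        p   q  
>* S0   S0  S1 
 * S1   S0  S2 
 * S2   S3  S2 
   S3   S3  S3 
(> = start, * = accepting)

start=S0; accept=S0,S1,S2; S0-p>S0; S0-q>S1; S1-p>S0; S1-q>S2; S2-p>S3; S2-q>S2; S3-p>S3; S3-q>S3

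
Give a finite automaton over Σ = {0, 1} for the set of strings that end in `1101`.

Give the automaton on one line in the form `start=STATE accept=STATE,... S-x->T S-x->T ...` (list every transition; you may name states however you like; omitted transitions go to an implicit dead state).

Remember how much of `1101` the current input suffix matches. State q0 means no match yet; q1 means the last symbol is `1`; q2 means the last 2 symbols are `11`; q3 means the last 3 symbols are `110`; q4 means the last 4 symbols are `1101`. Only q4 accepts. On a mismatch, fall back to the longest proper suffix that is still a prefix of `1101`.
A 5-state machine:
        0   1  
>  q0   q0  q1 
   q1   q0  q2 
   q2   q3  q2 
   q3   q0  q4 
 * q4   q0  q2 
(> = start, * = accepting)

start=q0 accept=q4 q0-0->q0 q0-1->q1 q1-0->q0 q1-1->q2 q2-0->q3 q2-1->q2 q3-0->q0 q3-1->q4 q4-0->q0 q4-1->q2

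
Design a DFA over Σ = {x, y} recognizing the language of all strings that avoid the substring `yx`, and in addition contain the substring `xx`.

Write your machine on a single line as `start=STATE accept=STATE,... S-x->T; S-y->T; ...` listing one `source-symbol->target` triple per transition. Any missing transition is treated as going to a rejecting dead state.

Handle the two conditions separately and then intersect. The first has 3 states tracking partial matches of the forbidden pattern `yx`; the second has 3 states tracking whether and how much of `xx` has been seen. A product state is a pair (one from each), accepting exactly when both do. Equivalent product states are then merged.
5 states suffice.
        x   y  
>  s0   s1  s2 
   s1   s3  s2 
   s2   s2  s2 
 * s3   s3  s4 
 * s4   s2  s4 
(> = start, * = accepting)

start=s0; accept=s3,s4; s0-x->s1; s0-y->s2; s1-x->s3; s1-y->s2; s2-x->s2; s2-y->s2; s3-x->s3; s3-y->s4; s4-x->s2; s4-y->s4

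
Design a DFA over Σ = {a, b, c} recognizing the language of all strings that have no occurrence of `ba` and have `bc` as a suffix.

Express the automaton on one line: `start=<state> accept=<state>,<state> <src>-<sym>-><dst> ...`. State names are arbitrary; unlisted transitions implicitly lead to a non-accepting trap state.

Build one automaton per condition and run them in lockstep. The first has 3 states tracking partial matches of the forbidden pattern `ba`; the second has 3 states tracking how much of the suffix `bc` has currently been matched. A product state is a pair (one from each), accepting exactly when both do. After merging equivalent states the machine shrinks.
        a   b   c  
>  q0   q0  q1  q0 
   q1   q2  q1  q3 
   q2   q2  q2  q2 
 * q3   q0  q1  q0 
(> = start, * = accepting)

start=q0 accept=q3 q0-a->q0 q0-b->q1 q0-c->q0 q1-a->q2 q1-b->q1 q1-c->q3 q2-a->q2 q2-b->q2 q2-c->q2 q3-a->q0 q3-b->q1 q3-c->q0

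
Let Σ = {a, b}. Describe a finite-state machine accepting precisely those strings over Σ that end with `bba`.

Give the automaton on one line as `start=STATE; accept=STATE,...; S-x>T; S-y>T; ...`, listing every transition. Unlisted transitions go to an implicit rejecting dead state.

start=q0; accept=q3; q0-a>q0; q0-b>q1; q1-a>q0; q1-b>q2; q2-a>q3; q2-b>q2; q3-a>q0; q3-b>q1

Remember how much of `bba` the current input suffix matches. State q0 means no match yet; q1 means the last symbol is `b`; q2 means the last 2 symbols are `bb`; q3 means the last 3 symbols are `bba`. Only q3 accepts. On a mismatch, fall back to the longest proper suffix that is still a prefix of `bba`.
A 4-state machine:
        a   b  
>  q0   q0  q1 
   q1   q0  q2 
   q2   q3  q2 
 * q3   q0  q1 
(> = start, * = accepting)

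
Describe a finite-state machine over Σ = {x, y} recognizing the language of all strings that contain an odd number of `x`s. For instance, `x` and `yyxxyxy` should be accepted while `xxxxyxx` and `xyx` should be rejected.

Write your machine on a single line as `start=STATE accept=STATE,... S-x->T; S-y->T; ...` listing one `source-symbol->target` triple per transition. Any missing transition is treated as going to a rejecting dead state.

start=A; accept=B; A-x->B; A-y->A; B-x->A; B-y->B

Keep the running count of `x`s modulo 2: each `x` advances along the cycle A → B → A while other symbols loop. Accept at B.
       x  y 
>  A   B  A 
 * B   A  B 
(> = start, * = accepting)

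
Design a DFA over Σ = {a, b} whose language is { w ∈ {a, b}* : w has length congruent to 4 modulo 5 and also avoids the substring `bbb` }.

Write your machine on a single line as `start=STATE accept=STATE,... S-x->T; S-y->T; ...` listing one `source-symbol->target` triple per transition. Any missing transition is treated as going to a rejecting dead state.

Build one automaton per condition and run them in lockstep. One (5 states) tracks the input length modulo 5; the other (4 states) tracks partial matches of the forbidden pattern `bbb`. Each combined state is a pair, one component from each; accept when both components accept.
With 20 states:
          a    b  
>  q0     q1   q2 
   q1     q3   q4 
   q2     q3   q5 
   q3     q6   q7 
   q4     q6   q8 
   q5     q6   q9 
   q6    q10  q11 
   q7    q10  q12 
   q8    q10  q13 
   q9    q13  q13 
 * q10    q0  q14 
 * q11    q0  q15 
 * q12    q0  q16 
   q13   q16  q16 
   q14    q1  q17 
   q15    q1  q18 
   q16   q18  q18 
   q17    q3  q19 
   q18   q19  q19 
   q19    q9   q9 
(> = start, * = accepting)

start=q0; accept=q10,q11,q12; q0-a->q1; q0-b->q2; q1-a->q3; q1-b->q4; q2-a->q3; q2-b->q5; q3-a->q6; q3-b->q7; q4-a->q6; q4-b->q8; q5-a->q6; q5-b->q9; q6-a->q10; q6-b->q11; q7-a->q10; q7-b->q12; q8-a->q10; q8-b->q13; q9-a->q13; q9-b->q13; q10-a->q0; q10-b->q14; q11-a->q0; q11-b->q15; q12-a->q0; q12-b->q16; q13-a->q16; q13-b->q16; q14-a->q1; q14-b->q17; q15-a->q1; q15-b->q18; q16-a->q18; q16-b->q18; q17-a->q3; q17-b->q19; q18-a->q19; q18-b->q19; q19-a->q9; q19-b->q9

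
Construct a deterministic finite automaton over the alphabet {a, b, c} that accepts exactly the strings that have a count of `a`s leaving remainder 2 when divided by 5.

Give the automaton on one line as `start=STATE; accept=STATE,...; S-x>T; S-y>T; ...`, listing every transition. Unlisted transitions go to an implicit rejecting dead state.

start=q0; accept=q2; q0-a>q1; q0-b>q0; q0-c>q0; q1-a>q2; q1-b>q1; q1-c>q1; q2-a>q3; q2-b>q2; q2-c>q2; q3-a>q4; q3-b>q3; q3-c>q3; q4-a>q0; q4-b>q4; q4-c>q4

Keep the running count of `a`s modulo 5: each `a` advances along the cycle q0 → q1 → q2 → q3 → q4 → q0 while other symbols loop. Accept at q2.
5 states suffice.
        a   b   c  
>  q0   q1  q0  q0 
   q1   q2  q1  q1 
 * q2   q3  q2  q2 
   q3   q4  q3  q3 
   q4   q0  q4  q4 
(> = start, * = accepting)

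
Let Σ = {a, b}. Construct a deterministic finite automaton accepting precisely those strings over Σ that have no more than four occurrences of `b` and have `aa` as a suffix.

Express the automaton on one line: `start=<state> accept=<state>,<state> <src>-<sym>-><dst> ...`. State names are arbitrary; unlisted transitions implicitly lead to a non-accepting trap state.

start=s0 accept=s3,s6,s9,s12,s15 s0-a->s1 s0-b->s2 s1-a->s3 s1-b->s2 s2-a->s4 s2-b->s5 s3-a->s3 s3-b->s2 s4-a->s6 s4-b->s5 s5-a->s7 s5-b->s8 s6-a->s6 s6-b->s5 s7-a->s9 s7-b->s8 s8-a->s10 s8-b->s11 s9-a->s9 s9-b->s8 s10-a->s12 s10-b->s11 s11-a->s13 s11-b->s14 s12-a->s12 s12-b->s11 s13-a->s15 s13-b->s14 s14-a->s14 s14-b->s14 s15-a->s15 s15-b->s14

Run two small machines in parallel and take their product. The first has 6 states tracking the count of `b`s, saturating at 5; the second has 3 states tracking how much of the suffix `aa` has currently been matched. A product state is a pair (one from each), accepting exactly when both do. Minimizing collapses redundant product states.
With 16 states:
          a    b  
>  s0     s1   s2 
   s1     s3   s2 
   s2     s4   s5 
 * s3     s3   s2 
   s4     s6   s5 
   s5     s7   s8 
 * s6     s6   s5 
   s7     s9   s8 
   s8    s10  s11 
 * s9     s9   s8 
   s10   s12  s11 
   s11   s13  s14 
 * s12   s12  s11 
   s13   s15  s14 
   s14   s14  s14 
 * s15   s15  s14 
(> = start, * = accepting)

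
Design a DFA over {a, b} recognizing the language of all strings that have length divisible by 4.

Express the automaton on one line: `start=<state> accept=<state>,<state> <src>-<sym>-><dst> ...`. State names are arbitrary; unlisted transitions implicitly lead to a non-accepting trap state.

start=s0 accept=s0 s0-a->s1 s0-b->s1 s1-a->s2 s1-b->s2 s2-a->s3 s2-b->s3 s3-a->s0 s3-b->s0

Only the length mod 4 matters, so use a 4-cycle: from any state, every input symbol moves to the next state, wrapping s3 back to s0. Mark s0 accepting.
With 4 states:
        a   b  
>* s0   s1  s1 
   s1   s2  s2 
   s2   s3  s3 
   s3   s0  s0 
(> = start, * = accepting)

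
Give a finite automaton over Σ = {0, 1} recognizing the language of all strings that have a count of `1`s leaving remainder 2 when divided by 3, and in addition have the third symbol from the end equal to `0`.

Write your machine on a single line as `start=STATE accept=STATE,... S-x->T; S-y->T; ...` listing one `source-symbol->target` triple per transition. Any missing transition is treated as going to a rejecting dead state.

Run two small machines in parallel and take their product. One (3 states) tracks the count of `1`s modulo 3; the other (15 states) tracks the last 3 symbols read. Each combined state is a pair, one component from each; accept when both components accept. Minimizing collapses redundant product states.
          0    1  
>  q0     q1   q2 
   q1     q1   q3 
   q2     q4   q5 
   q3     q4   q6 
   q4     q7   q8 
   q5     q9   q0 
 * q6     q9   q0 
   q7     q7  q10 
   q8    q11   q0 
   q9    q12   q0 
 * q10   q11   q0 
 * q11   q12   q0 
   q12   q13   q0 
 * q13   q13   q0 
(> = start, * = accepting)

start=q0; accept=q6,q10,q11,q13; q0-0->q1; q0-1->q2; q1-0->q1; q1-1->q3; q2-0->q4; q2-1->q5; q3-0->q4; q3-1->q6; q4-0->q7; q4-1->q8; q5-0->q9; q5-1->q0; q6-0->q9; q6-1->q0; q7-0->q7; q7-1->q10; q8-0->q11; q8-1->q0; q9-0->q12; q9-1->q0; q10-0->q11; q10-1->q0; q11-0->q12; q11-1->q0; q12-0->q13; q12-1->q0; q13-0->q13; q13-1->q0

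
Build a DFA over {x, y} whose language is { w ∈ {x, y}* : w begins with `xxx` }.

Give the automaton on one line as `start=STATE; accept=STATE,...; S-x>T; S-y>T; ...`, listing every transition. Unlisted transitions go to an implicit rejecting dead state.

Check the first 3 symbols one by one: S0 through S2 record how many have matched `xxx` so far; any wrong symbol goes to the dead state S4. After all 3 match we enter the accepting sink S3.
A 5-state machine:
        x   y  
>  S0   S1  S4 
   S1   S2  S4 
   S2   S3  S4 
 * S3   S3  S3 
   S4   S4  S4 
(> = start, * = accepting)

start=S0; accept=S3; S0-x>S1; S0-y>S4; S1-x>S2; S1-y>S4; S2-x>S3; S2-y>S4; S3-x>S3; S3-y>S3; S4-x>S4; S4-y>S4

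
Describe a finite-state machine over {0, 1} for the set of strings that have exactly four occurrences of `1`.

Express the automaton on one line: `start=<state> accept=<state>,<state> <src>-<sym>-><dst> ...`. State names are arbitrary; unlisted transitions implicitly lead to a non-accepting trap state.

Count `1`s, saturating at 5: states S0 through S4 mean 0 through 4 `1`s seen; S5 means more than 4. Each `1` increments (capped at S5); other symbols loop. Accept from {S4}.
6 states suffice.
        0   1  
>  S0   S0  S1 
   S1   S1  S2 
   S2   S2  S3 
   S3   S3  S4 
 * S4   S4  S5 
   S5   S5  S5 
(> = start, * = accepting)

start=S0 accept=S4 S0-0->S0 S0-1->S1 S1-0->S1 S1-1->S2 S2-0->S2 S2-1->S3 S3-0->S3 S3-1->S4 S4-0->S4 S4-1->S5 S5-0->S5 S5-1->S5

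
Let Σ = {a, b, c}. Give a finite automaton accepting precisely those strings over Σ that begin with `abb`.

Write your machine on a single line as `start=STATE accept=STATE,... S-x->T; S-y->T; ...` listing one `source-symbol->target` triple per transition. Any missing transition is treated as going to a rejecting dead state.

start=q0; accept=q3; q0-a->q1; q0-b->q4; q0-c->q4; q1-a->q4; q1-b->q2; q1-c->q4; q2-a->q4; q2-b->q3; q2-c->q4; q3-a->q3; q3-b->q3; q3-c->q3; q4-a->q4; q4-b->q4; q4-c->q4

Walk along `abb` while the input agrees: from q0 take `a` to q1, and so on. Any deviation drops to the rejecting sink q4. Once q3 is reached the prefix is confirmed and every continuation is accepted.
5 states suffice.
        a   b   c  
>  q0   q1  q4  q4 
   q1   q4  q2  q4 
   q2   q4  q3  q4 
 * q3   q3  q3  q3 
   q4   q4  q4  q4 
(> = start, * = accepting)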